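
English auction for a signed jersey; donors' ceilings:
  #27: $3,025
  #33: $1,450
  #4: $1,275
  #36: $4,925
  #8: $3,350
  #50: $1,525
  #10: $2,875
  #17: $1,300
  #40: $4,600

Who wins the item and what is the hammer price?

#36 wins at $4,600

Limits in order: 4,925 (#36) > 4,600 (#40) > 3,350 (#8) > 3,025 (#27) > 2,875 (#10) > 1,525 (#50) > …
#40 is the last rival to drop out, at $4,600; #36 remains and wins at that price.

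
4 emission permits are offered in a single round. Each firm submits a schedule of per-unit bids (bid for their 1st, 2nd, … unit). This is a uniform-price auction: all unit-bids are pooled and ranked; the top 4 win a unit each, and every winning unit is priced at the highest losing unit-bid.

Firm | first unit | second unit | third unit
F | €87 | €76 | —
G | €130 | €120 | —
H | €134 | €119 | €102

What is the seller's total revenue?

Merging the schedules and taking the best 4: 134 (H-1), 130 (G-1), 120 (G-2), 119 (H-2)
The (k+1)-th unit-bid is €102.
Allocation: G 2, H 2. Every unit priced at €102.
Revenue = 4 × 102 = €408.

Total revenue: €408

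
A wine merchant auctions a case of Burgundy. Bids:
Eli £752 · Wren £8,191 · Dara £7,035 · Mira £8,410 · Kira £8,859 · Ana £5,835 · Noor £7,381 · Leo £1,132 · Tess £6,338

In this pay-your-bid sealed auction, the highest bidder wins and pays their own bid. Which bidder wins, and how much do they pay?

Kira pays £8,859

Rule: the highest bidder wins and pays their own bid.
Bids ranked: 8,859 (Kira) > 8,410 (Mira) > 8,191 (Wren) > 7,381 (Noor) > 7,035 (Dara) > 6,338 (Tess) > …
Kira is highest → pays own bid, £8,859.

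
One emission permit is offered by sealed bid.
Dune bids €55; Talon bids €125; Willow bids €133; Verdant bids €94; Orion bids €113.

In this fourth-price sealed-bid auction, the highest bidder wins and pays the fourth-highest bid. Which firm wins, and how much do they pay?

Bids ranked: 133 (Willow) > 125 (Talon) > 113 (Orion) > 94 (Verdant) > 55 (Dune)
Willow wins; payment is bid #4 in the ranking = €94.

Willow pays €94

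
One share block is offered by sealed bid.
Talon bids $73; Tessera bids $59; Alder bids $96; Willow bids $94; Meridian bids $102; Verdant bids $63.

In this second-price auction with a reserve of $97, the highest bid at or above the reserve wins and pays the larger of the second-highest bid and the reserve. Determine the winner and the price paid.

Bids ranked: 102 (Meridian) > 96 (Alder) > 94 (Willow) > 73 (Talon) > 63 (Verdant) > 59 (Tessera)
Meridian has the top bid at or above the reserve ($102).
Second-highest bid $96 is below the reserve $97, so the reserve binds → payment $97.

Meridian pays $97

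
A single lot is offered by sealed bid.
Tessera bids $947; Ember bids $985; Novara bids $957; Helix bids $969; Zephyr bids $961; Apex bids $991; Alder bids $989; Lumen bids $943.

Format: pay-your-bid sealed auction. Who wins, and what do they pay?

Apex pays $991

Bids in order: 991 (Apex) > 989 (Alder) > 985 (Ember) > 969 (Helix) > 961 (Zephyr) > 957 (Novara) > …
Apex is highest → pays own bid, $991.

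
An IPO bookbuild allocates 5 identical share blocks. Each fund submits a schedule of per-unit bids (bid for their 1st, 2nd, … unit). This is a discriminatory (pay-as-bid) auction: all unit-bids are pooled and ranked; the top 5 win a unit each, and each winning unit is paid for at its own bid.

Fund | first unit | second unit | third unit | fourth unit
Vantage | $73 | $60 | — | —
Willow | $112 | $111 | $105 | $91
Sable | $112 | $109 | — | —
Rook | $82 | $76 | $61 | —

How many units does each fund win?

Merging the schedules and taking the best 5: 112 (Willow-1), 112 (Sable-1), 111 (Willow-2), 109 (Sable-2), 105 (Willow-3)
Next rejected bid: $91 (not a price — pay-as-bid).
Allocation: Sable 2, Willow 3.

Sable 2, Willow 3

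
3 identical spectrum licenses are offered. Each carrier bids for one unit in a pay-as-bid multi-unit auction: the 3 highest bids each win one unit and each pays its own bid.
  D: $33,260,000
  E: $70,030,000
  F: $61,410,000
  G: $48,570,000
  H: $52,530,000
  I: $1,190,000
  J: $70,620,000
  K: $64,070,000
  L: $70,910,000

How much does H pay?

Bids ranked high→low: 70,910,000 (L), 70,620,000 (J), 70,030,000 (E), 64,070,000 (K), 61,410,000 (F), …
Winners (3 units): L, J, E.
H does not win → $0.

H pays $0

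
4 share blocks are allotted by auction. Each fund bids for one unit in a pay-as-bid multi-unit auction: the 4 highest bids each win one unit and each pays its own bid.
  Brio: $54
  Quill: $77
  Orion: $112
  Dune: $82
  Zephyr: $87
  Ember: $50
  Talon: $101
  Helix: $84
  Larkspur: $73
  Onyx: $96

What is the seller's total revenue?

Bids ranked high→low: 112 (Orion), 101 (Talon), 96 (Onyx), 87 (Zephyr), 84 (Helix), 82 (Dune), …
The 4 highest are Orion, Talon, Onyx, Zephyr.
Total revenue = 112 + 101 + 96 + 87 = $396.

Total revenue: $396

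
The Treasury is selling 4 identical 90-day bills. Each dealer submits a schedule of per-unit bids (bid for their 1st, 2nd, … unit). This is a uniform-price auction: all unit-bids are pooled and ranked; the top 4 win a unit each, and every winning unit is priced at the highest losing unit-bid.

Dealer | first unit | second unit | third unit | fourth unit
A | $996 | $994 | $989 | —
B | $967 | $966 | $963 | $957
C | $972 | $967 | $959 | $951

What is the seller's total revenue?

Merging the schedules and taking the best 4: 996 (A-1), 994 (A-2), 989 (A-3), 972 (C-1)
Highest rejected unit-bid = $967.
Allocation: A 3, C 1. Every unit priced at $967.
Revenue = 4 × 967 = $3,868.

Total revenue: $3,868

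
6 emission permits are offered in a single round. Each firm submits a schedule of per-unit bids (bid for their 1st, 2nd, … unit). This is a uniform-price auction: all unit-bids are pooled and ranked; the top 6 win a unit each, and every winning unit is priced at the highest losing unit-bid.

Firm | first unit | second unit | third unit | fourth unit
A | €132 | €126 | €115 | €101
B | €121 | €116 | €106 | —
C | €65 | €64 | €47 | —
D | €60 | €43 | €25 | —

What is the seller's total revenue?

Total revenue: €606

All unit-bids, highest first — top 6: 132 (A-1), 126 (A-2), 121 (B-1), 116 (B-2), 115 (A-3), 106 (B-3)
First bid not allocated: €101.
Allocation: A 3, B 3. Every unit priced at €101.
Revenue = 6 × 101 = €606.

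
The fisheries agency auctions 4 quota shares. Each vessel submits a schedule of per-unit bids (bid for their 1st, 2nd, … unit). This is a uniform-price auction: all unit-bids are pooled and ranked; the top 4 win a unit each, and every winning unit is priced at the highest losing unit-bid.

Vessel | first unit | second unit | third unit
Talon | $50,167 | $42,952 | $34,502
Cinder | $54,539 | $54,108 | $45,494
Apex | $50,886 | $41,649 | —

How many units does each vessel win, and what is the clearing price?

Apex 1, Cinder 2, Talon 1; clearing price $45,494

Pooled unit-bids ranked (top 4): 54,539 (Cinder-1), 54,108 (Cinder-2), 50,886 (Apex-1), 50,167 (Talon-1)
Highest rejected unit-bid = $45,494.
Allocation: Apex 1, Cinder 2, Talon 1.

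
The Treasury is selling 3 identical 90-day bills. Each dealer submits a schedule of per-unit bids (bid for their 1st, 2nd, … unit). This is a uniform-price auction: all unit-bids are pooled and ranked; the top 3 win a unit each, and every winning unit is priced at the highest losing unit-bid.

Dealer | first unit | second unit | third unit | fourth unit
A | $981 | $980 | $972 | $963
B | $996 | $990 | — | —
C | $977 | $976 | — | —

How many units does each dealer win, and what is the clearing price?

A 1, B 2; clearing price $980

Pooled unit-bids ranked (top 3): 996 (B-1), 990 (B-2), 981 (A-1)
Highest rejected unit-bid = $980.
Allocation: A 1, B 2.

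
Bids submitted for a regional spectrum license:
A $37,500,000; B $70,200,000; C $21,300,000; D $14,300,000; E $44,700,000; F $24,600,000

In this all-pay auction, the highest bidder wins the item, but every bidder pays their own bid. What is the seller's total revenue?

Total revenue: $212,600,000

All-pay auction: the highest bidder wins the item, but every bidder pays their own bid.
Sorting bids: 70,200,000 (B) > 44,700,000 (E) > 37,500,000 (A) > 24,600,000 (F) > 21,300,000 (C) > 14,300,000 (D)
B wins with the top bid; all bids are sunk regardless.
Every bidder forfeits their bid regardless of winning.
Revenue = 37,500,000 + 70,200,000 + 21,300,000 + 14,300,000 + 44,700,000 + 24,600,000 = $212,600,000.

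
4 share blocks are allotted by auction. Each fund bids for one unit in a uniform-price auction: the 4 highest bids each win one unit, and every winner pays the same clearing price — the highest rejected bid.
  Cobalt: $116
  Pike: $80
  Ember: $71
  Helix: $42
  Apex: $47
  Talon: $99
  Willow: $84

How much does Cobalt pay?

Cobalt pays $71

Ordering the bids: 116 (Cobalt), 99 (Talon), 84 (Willow), 80 (Pike), 71 (Ember), 47 (Apex), …
Winners (4 units): Cobalt, Talon, Willow, Pike.
Clearing price = highest rejected bid = $71.
Cobalt wins → pays $71.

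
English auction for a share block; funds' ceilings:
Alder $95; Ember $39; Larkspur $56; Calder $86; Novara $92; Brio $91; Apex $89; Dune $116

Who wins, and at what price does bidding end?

Open ascending-bid auction: the price rises until one bidder remains; the winner pays the price at which the last rival dropped out.
Sorting limits: 116 (Dune) > 95 (Alder) > 92 (Novara) > 91 (Brio) > 89 (Apex) > 86 (Calder) > …
Alder is the last rival to drop out, at $95; Dune remains and wins at that price.

Dune wins at $95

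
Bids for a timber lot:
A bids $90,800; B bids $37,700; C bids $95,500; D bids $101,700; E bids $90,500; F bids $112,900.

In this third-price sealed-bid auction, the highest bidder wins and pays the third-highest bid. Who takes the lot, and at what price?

Sorting bids: 112,900 (F) > 101,700 (D) > 95,500 (C) > 90,800 (A) > 90,500 (E) > 37,700 (B)
F is highest; pays the third-highest bid, $95,500.

F pays $95,500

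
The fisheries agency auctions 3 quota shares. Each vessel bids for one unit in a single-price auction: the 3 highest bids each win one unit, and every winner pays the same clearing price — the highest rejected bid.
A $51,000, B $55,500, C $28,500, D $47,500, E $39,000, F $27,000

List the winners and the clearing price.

B, A, D; each pays $39,000

Ordering the bids: 55,500 (B), 51,000 (A), 47,500 (D), 39,000 (E), 28,500 (C), …
The 3 highest are B, A, D.
Clearing price = highest rejected bid = $39,000.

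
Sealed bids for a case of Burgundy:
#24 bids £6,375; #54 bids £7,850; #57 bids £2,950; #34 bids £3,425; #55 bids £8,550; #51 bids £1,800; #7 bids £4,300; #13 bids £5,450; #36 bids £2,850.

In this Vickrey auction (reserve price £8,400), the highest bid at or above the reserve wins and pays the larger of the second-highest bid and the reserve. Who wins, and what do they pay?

Sorting bids: 8,550 (#55) > 7,850 (#54) > 6,375 (#24) > 5,450 (#13) > 4,300 (#7) > 3,425 (#34) > …
#55 has the top bid at or above the reserve (£8,550).
max(second-highest £7,850, reserve £8,400) = £8,400.

#55 pays £8,400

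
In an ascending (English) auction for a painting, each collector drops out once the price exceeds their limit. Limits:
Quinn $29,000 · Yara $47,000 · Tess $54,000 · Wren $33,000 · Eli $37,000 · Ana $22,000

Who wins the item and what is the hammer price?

Sorting limits: 54,000 (Tess) > 47,000 (Yara) > 37,000 (Eli) > 33,000 (Wren) > 29,000 (Quinn) > 22,000 (Ana)
Yara is the last rival to drop out, at $47,000; Tess remains and wins at that price.

Tess wins at $47,000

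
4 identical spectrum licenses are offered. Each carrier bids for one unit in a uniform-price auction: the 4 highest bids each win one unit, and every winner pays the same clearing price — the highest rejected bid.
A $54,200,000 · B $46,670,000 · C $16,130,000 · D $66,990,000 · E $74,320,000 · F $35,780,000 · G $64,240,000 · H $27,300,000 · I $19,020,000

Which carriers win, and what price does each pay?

Sorting: 74,320,000 (E), 66,990,000 (D), 64,240,000 (G), 54,200,000 (A), 46,670,000 (B), 35,780,000 (F), …
The 4 highest are E, D, G, A.
Clearing price = highest rejected bid = $46,670,000.

E, D, G, A; each pays $46,670,000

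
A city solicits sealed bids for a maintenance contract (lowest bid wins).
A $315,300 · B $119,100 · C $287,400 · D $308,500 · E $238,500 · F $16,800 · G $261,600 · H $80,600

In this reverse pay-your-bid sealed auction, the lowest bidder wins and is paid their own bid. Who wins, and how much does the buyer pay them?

Sorting bids: 16,800 (F) < 80,600 (H) < 119,100 (B) < 238,500 (E) < 261,600 (G) < 287,400 (C) < …
First-price: F is paid what they bid, $16,800.

F is paid $16,800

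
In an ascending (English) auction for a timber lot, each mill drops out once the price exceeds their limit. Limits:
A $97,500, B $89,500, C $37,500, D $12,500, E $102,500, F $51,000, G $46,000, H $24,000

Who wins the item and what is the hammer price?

Rule: the price rises until one bidder remains; the winner pays the price at which the last rival dropped out.
Limits ranked: 102,500 (E) > 97,500 (A) > 89,500 (B) > 51,000 (F) > 46,000 (G) > 37,500 (C) > …
A is the last rival to drop out, at $97,500; E remains and wins at that price.

E wins at $97,500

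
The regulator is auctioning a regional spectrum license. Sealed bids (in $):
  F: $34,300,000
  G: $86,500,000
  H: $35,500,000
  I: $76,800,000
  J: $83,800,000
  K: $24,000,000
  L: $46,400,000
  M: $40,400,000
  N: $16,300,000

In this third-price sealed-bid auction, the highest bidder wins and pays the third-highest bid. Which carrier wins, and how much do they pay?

Rule: the highest bidder wins and pays the third-highest bid.
Sorting bids: 86,500,000 (G) > 83,800,000 (J) > 76,800,000 (I) > 46,400,000 (L) > 40,400,000 (M) > 35,500,000 (H) > …
G is highest; pays the third-highest bid, $76,800,000.

G pays $76,800,000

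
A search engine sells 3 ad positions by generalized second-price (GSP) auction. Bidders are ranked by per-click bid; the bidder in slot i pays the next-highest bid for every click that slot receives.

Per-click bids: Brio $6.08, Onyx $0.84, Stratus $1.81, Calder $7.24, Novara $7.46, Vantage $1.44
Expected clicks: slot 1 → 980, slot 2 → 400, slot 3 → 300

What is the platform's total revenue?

Total revenue: $10070.20

Sorting advertisers: $7.46 (Novara) > $7.24 (Calder) > $6.08 (Brio) > $1.81 (Stratus) > …
Slot 1: Novara pays $7.24 × 980 = $7095.20
Slot 2: Calder pays $6.08 × 400 = $2432.00
Slot 3: Brio pays $1.81 × 300 = $543.00
Total = $10070.20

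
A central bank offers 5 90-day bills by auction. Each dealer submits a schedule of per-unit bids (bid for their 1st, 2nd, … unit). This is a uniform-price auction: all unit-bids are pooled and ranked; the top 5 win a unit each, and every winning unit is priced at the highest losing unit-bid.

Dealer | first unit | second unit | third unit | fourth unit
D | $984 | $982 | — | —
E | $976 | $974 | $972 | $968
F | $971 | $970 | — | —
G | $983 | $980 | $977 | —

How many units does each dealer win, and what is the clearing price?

D 2, G 3; clearing price $976

Merging the schedules and taking the best 5: 984 (D-1), 983 (G-1), 982 (D-2), 980 (G-2), 977 (G-3)
Highest rejected unit-bid = $976.
Allocation: D 2, G 3.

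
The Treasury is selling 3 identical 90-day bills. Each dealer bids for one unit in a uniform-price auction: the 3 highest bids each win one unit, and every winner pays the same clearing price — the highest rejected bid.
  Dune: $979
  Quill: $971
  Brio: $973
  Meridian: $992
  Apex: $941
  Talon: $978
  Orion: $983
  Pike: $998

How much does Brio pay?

Brio pays $0

Ordering the bids: 998 (Pike), 992 (Meridian), 983 (Orion), 979 (Dune), 978 (Talon), …
Top 3: Pike, Meridian, Orion.
Clearing price = highest rejected bid = $979.
Brio does not win → pays $0.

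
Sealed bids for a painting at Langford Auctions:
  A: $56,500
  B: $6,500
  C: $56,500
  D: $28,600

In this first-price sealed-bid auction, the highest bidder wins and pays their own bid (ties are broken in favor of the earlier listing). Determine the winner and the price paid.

Sorting bids: 56,500 (A) > 56,500 (C) > 28,600 (D) > 6,500 (B)
A and C tie at $56,500; tie-break gives it to A.
First-price: A pays what they bid, $56,500.

A pays $56,500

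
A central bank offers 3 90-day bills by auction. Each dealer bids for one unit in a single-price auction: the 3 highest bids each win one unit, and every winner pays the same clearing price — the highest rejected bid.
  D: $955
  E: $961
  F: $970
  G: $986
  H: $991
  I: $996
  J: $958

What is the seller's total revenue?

Sorting: 996 (I), 991 (H), 986 (G), 970 (F), 961 (E), …
The 3 highest are I, H, G.
Highest unsuccessful bid: $970 → clearing price.
Total revenue = 3 × $970 = $2,910.

Total revenue: $2,910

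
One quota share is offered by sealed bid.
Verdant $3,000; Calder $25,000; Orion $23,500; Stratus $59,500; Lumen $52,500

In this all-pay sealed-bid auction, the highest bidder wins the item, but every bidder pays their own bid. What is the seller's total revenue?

Bids in order: 59,500 (Stratus) > 52,500 (Lumen) > 25,000 (Calder) > 23,500 (Orion) > 3,000 (Verdant)
Stratus wins with the top bid; all bids are sunk regardless.
Every bidder forfeits their bid regardless of winning.
Revenue = 3,000 + 25,000 + 23,500 + 59,500 + 52,500 = $163,500.

Total revenue: $163,500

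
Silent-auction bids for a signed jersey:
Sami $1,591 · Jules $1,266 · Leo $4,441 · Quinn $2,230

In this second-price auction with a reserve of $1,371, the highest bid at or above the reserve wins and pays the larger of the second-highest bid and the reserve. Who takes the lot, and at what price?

Leo pays $2,230

Bids ranked: 4,441 (Leo) > 2,230 (Quinn) > 1,591 (Sami) > 1,266 (Jules)
Highest eligible bid: Leo at $4,441.
max(second-highest $2,230, reserve $1,371) = $2,230; the reserve does not bind.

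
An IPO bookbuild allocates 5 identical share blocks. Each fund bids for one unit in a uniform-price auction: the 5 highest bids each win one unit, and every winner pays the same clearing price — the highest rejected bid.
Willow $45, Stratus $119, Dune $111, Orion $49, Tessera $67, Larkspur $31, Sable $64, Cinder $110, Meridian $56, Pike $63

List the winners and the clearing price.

Sorting: 119 (Stratus), 111 (Dune), 110 (Cinder), 67 (Tessera), 64 (Sable), 63 (Pike), 56 (Meridian), …
Winners (5 units): Stratus, Dune, Cinder, Tessera, Sable.
First losing bid is Pike's $63, which sets the uniform price.

Stratus, Dune, Cinder, Tessera, Sable; each pays $63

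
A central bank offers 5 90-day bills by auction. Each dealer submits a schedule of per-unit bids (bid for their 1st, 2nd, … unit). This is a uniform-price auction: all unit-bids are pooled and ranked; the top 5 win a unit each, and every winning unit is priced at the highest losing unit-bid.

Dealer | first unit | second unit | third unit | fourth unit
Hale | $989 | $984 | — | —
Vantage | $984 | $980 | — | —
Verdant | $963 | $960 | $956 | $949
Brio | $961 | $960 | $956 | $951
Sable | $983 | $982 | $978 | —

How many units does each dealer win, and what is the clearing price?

Hale 2, Sable 2, Vantage 1; clearing price $980

Merging the schedules and taking the best 5: 989 (Hale-1), 984 (Hale-2), 984 (Vantage-1), 983 (Sable-1), 982 (Sable-2)
First bid not allocated: $980.
Allocation: Hale 2, Sable 2, Vantage 1.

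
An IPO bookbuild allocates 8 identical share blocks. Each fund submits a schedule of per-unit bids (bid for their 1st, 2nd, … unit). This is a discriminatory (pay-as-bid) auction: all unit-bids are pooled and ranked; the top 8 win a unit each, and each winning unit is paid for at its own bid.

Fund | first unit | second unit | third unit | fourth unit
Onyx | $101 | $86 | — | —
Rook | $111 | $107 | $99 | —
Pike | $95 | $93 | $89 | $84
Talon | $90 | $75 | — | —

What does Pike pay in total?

Pike pays $277

Merging the schedules and taking the best 8: 111 (Rook-1), 107 (Rook-2), 101 (Onyx-1), 99 (Rook-3), 95 (Pike-1), 93 (Pike-2), 90 (Talon-1), 89 (Pike-3)
Next rejected bid: $86 (not a price — pay-as-bid).
Pike's winning unit-bids: 95 + 93 + 89 = $277.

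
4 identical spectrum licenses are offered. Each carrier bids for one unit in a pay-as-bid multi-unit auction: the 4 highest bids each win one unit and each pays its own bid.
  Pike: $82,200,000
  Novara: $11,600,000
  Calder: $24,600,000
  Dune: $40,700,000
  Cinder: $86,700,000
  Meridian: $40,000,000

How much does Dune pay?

Dune pays $40,700,000

Sorting: 86,700,000 (Cinder), 82,200,000 (Pike), 40,700,000 (Dune), 40,000,000 (Meridian), 24,600,000 (Calder), 11,600,000 (Novara)
Top 4: Cinder, Pike, Dune, Meridian.
Dune wins → own bid $40,700,000.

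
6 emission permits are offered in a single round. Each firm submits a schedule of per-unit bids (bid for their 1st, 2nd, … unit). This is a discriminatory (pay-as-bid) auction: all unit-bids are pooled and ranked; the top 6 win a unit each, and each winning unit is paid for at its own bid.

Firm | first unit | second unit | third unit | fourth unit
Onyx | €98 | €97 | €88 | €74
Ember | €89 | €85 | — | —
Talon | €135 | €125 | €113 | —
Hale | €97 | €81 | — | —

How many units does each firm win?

Pooled unit-bids ranked (top 6): 135 (Talon-1), 125 (Talon-2), 113 (Talon-3), 98 (Onyx-1), 97 (Onyx-2), 97 (Hale-1)
Next rejected bid: €89 (not a price — pay-as-bid).
Allocation: Hale 1, Onyx 2, Talon 3.

Hale 1, Onyx 2, Talon 3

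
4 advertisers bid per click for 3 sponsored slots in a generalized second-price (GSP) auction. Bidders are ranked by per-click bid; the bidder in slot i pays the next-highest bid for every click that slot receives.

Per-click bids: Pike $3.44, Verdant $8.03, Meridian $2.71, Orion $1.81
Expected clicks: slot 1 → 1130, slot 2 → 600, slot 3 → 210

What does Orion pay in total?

Orion pays $0.00

Sorting advertisers: $8.03 (Verdant) > $3.44 (Pike) > $2.71 (Meridian) > $1.81 (Orion)
Orion ranks below slot 3 → no slot, pays nothing.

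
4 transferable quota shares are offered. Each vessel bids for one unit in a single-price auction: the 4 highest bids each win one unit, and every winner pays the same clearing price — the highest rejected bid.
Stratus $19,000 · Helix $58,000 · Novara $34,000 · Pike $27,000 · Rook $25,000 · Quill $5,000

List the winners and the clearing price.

Helix, Novara, Pike, Rook; each pays $19,000

Ordering the bids: 58,000 (Helix), 34,000 (Novara), 27,000 (Pike), 25,000 (Rook), 19,000 (Stratus), 5,000 (Quill)
Top 4: Helix, Novara, Pike, Rook.
Highest unsuccessful bid: $19,000 → clearing price.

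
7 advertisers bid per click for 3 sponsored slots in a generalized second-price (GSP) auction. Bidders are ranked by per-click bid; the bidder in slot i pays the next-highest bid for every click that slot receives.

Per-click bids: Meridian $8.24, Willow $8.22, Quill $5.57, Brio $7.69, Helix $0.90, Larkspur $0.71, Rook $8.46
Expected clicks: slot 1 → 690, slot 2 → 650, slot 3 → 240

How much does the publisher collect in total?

Total revenue: $12874.20

Per-click bids in order: $8.46 (Rook) > $8.24 (Meridian) > $8.22 (Willow) > $7.69 (Brio) > …
Slot 1: Rook pays $8.24 × 690 = $5685.60
Slot 2: Meridian pays $8.22 × 650 = $5343.00
Slot 3: Willow pays $7.69 × 240 = $1845.60
Total = $12874.20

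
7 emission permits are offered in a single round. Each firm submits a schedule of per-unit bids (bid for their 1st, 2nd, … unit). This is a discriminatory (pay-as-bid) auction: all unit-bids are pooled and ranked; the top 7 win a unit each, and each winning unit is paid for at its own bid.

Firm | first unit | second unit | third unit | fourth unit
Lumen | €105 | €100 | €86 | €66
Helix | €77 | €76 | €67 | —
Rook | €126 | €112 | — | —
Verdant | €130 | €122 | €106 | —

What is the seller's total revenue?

Pooled unit-bids ranked (top 7): 130 (Verdant-1), 126 (Rook-1), 122 (Verdant-2), 112 (Rook-2), 106 (Verdant-3), 105 (Lumen-1), 100 (Lumen-2)
Next rejected bid: €86 (not a price — pay-as-bid).
Each winning unit pays its own bid.
Revenue = 130 + 126 + 122 + 112 + 106 + 105 + 100 = €801.

Total revenue: €801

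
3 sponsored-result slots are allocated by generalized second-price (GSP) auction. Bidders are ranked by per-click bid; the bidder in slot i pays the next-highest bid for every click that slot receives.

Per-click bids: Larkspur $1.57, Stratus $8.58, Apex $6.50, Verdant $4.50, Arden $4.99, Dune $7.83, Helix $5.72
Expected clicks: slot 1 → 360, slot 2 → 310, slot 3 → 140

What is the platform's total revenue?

Total revenue: $5634.60

Sorting advertisers: $8.58 (Stratus) > $7.83 (Dune) > $6.50 (Apex) > $5.72 (Helix) > …
Slot 1: Stratus pays $7.83 × 360 = $2818.80
Slot 2: Dune pays $6.50 × 310 = $2015.00
Slot 3: Apex pays $5.72 × 140 = $800.80
Total = $5634.60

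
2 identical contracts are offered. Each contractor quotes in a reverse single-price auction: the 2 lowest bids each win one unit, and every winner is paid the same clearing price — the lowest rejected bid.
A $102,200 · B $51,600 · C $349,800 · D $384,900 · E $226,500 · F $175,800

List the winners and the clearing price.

Bids ranked low→high: 51,600 (B), 102,200 (A), 175,800 (F), 226,500 (E), …
Winners (2 units): B, A.
Lowest unsuccessful bid: $175,800 → clearing price.

B, A; each is paid $175,800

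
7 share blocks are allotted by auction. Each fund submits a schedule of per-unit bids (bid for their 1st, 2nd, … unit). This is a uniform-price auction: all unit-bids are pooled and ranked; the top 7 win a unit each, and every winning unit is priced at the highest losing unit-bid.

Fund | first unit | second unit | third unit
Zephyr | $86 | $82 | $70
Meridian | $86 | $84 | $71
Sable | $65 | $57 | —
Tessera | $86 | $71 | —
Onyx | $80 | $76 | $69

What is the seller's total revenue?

Total revenue: $497

Merging the schedules and taking the best 7: 86 (Zephyr-1), 86 (Meridian-1), 86 (Tessera-1), 84 (Meridian-2), 82 (Zephyr-2), 80 (Onyx-1), 76 (Onyx-2)
First bid not allocated: $71.
Allocation: Meridian 2, Onyx 2, Tessera 1, Zephyr 2. Every unit priced at $71.
Revenue = 7 × 71 = $497.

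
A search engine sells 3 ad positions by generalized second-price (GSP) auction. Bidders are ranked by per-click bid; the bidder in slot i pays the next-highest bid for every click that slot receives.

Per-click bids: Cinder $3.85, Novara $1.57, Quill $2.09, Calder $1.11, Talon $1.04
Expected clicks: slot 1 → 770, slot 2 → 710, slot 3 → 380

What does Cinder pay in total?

Ranked by bid: $3.85 (Cinder) > $2.09 (Quill) > $1.57 (Novara) > $1.11 (Calder) > …
Cinder holds slot 1 → pays next bid $2.09 × 770 clicks = $1609.30.

Cinder pays $1609.30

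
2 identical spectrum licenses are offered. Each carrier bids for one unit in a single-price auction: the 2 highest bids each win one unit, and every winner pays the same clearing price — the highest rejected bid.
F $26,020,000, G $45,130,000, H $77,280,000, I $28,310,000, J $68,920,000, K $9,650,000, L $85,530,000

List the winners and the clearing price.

Bids ranked high→low: 85,530,000 (L), 77,280,000 (H), 68,920,000 (J), 45,130,000 (G), …
Top 2: L, H.
Clearing price = highest rejected bid = $68,920,000.

L, H; each pays $68,920,000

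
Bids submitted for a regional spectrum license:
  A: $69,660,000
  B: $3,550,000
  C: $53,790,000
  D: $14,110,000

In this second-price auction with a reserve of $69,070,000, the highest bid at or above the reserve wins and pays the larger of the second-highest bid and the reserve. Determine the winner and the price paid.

Second-price auction with a reserve of $69,070,000: the highest bid at or above the reserve wins and pays the larger of the second-highest bid and the reserve.
Bids in order: 69,660,000 (A) > 53,790,000 (C) > 14,110,000 (D) > 3,550,000 (B)
A has the top bid at or above the reserve ($69,660,000).
max(second-highest $53,790,000, reserve $69,070,000) = $69,070,000.

A pays $69,070,000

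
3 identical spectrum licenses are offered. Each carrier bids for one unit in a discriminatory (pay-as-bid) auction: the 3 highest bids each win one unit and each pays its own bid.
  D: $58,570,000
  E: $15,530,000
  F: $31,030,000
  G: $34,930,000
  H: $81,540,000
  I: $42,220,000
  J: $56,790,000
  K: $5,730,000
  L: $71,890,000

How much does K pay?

Sorting: 81,540,000 (H), 71,890,000 (L), 58,570,000 (D), 56,790,000 (J), 42,220,000 (I), …
Winners (3 units): H, L, D.
K does not win → $0.

K pays $0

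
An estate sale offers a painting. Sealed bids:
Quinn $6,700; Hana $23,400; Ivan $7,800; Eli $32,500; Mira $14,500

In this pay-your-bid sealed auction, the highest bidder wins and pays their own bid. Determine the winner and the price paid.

Eli pays $32,500

Pay-your-bid sealed auction: the highest bidder wins and pays their own bid.
Bids in order: 32,500 (Eli) > 23,400 (Hana) > 14,500 (Mira) > 7,800 (Ivan) > 6,700 (Quinn)
Eli is highest → pays own bid, $32,500.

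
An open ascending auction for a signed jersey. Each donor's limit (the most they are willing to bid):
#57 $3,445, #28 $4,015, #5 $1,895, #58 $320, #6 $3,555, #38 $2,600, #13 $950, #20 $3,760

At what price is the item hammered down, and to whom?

Limits ranked: 4,015 (#28) > 3,760 (#20) > 3,555 (#6) > 3,445 (#57) > 2,600 (#38) > 1,895 (#5) > …
#20 is the last rival to drop out, at $3,760; #28 remains and wins at that price.

#28 wins at $3,760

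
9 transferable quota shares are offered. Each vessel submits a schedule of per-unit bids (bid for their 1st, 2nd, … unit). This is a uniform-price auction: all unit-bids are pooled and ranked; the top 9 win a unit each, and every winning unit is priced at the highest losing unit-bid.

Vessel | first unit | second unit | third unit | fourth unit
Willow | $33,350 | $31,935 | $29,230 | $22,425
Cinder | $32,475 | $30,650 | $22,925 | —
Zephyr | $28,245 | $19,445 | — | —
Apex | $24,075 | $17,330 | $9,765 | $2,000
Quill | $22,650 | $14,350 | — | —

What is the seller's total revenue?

Total revenue: $201,825

Pooled unit-bids ranked (top 9): 33,350 (Willow-1), 32,475 (Cinder-1), 31,935 (Willow-2), 30,650 (Cinder-2), 29,230 (Willow-3), 28,245 (Zephyr-1), 24,075 (Apex-1), 22,925 (Cinder-3), 22,650 (Quill-1)
The (k+1)-th unit-bid is $22,425.
Allocation: Apex 1, Cinder 3, Quill 1, Willow 3, Zephyr 1. Every unit priced at $22,425.
Revenue = 9 × 22,425 = $201,825.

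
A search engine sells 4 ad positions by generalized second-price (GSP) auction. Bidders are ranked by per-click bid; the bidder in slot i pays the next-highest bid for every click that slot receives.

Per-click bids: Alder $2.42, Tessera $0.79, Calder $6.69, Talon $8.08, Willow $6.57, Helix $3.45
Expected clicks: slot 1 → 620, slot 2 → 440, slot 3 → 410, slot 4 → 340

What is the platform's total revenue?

Total revenue: $9275.90

Sorting advertisers: $8.08 (Talon) > $6.69 (Calder) > $6.57 (Willow) > $3.45 (Helix) > $2.42 (Alder) > …
Slot 1: Talon pays $6.69 × 620 = $4147.80
Slot 2: Calder pays $6.57 × 440 = $2890.80
Slot 3: Willow pays $3.45 × 410 = $1414.50
Slot 4: Helix pays $2.42 × 340 = $822.80
Total = $9275.90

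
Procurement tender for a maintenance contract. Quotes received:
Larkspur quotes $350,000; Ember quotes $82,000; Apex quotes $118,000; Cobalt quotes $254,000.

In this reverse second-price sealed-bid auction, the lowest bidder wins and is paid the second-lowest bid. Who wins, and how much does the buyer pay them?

Reverse second-price sealed-bid auction: the lowest bidder wins and is paid the second-lowest bid.
Sorting bids: 82,000 (Ember) < 118,000 (Apex) < 254,000 (Cobalt) < 350,000 (Larkspur)
Ember wins with the lowest bid; price is set by the runner-up at $118,000.

Ember is paid $118,000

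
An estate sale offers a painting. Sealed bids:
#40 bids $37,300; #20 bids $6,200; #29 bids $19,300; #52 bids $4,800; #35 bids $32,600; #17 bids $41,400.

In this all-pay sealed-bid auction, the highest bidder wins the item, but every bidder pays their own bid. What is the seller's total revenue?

Total revenue: $141,600

Bids ranked: 41,400 (#17) > 37,300 (#40) > 32,600 (#35) > 19,300 (#29) > 6,200 (#20) > 4,800 (#52)
#17 wins with the top bid; all bids are sunk regardless.
Every bidder forfeits their bid regardless of winning.
Revenue = 37,300 + 6,200 + 19,300 + 4,800 + 32,600 + 41,400 = $141,600.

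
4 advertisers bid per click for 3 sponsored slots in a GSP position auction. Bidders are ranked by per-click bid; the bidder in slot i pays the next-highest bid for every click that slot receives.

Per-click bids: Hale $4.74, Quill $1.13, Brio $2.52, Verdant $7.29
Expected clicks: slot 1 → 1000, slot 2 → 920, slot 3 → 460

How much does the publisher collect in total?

Per-click bids in order: $7.29 (Verdant) > $4.74 (Hale) > $2.52 (Brio) > $1.13 (Quill)
Slot 1: Verdant pays $4.74 × 1000 = $4740.00
Slot 2: Hale pays $2.52 × 920 = $2318.40
Slot 3: Brio pays $1.13 × 460 = $519.80
Total = $7578.20

Total revenue: $7578.20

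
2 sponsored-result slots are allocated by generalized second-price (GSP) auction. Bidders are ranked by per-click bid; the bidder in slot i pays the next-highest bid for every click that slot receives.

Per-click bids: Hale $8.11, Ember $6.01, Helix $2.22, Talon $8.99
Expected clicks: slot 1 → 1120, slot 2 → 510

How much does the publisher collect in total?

Ranked by bid: $8.99 (Talon) > $8.11 (Hale) > $6.01 (Ember) > …
Slot 1: Talon pays $8.11 × 1120 = $9083.20
Slot 2: Hale pays $6.01 × 510 = $3065.10
Total = $12148.30

Total revenue: $12148.30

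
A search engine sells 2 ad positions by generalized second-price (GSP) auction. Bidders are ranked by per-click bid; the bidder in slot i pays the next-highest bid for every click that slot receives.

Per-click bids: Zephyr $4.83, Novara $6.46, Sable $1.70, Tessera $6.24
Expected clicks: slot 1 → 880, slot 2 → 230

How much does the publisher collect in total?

Ranked by bid: $6.46 (Novara) > $6.24 (Tessera) > $4.83 (Zephyr) > …
Slot 1: Novara pays $6.24 × 880 = $5491.20
Slot 2: Tessera pays $4.83 × 230 = $1110.90
Total = $6602.10

Total revenue: $6602.10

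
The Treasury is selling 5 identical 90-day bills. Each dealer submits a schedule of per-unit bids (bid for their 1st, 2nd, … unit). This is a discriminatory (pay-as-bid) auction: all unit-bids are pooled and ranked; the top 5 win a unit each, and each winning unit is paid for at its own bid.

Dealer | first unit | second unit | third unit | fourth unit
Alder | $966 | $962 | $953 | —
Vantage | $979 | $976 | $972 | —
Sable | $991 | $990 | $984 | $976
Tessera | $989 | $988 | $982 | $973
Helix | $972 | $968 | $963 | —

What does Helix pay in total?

Helix pays $0

All unit-bids, highest first — top 5: 991 (Sable-1), 990 (Sable-2), 989 (Tessera-1), 988 (Tessera-2), 984 (Sable-3)
Next rejected bid: $982 (not a price — pay-as-bid).
Helix wins no units.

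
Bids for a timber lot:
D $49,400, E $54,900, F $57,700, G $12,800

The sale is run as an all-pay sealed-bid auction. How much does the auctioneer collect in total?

Bids in order: 57,700 (F) > 54,900 (E) > 49,400 (D) > 12,800 (G)
F wins with the top bid; all bids are sunk regardless.
Every bidder forfeits their bid regardless of winning.
Revenue = 49,400 + 54,900 + 57,700 + 12,800 = $174,800.

Total revenue: $174,800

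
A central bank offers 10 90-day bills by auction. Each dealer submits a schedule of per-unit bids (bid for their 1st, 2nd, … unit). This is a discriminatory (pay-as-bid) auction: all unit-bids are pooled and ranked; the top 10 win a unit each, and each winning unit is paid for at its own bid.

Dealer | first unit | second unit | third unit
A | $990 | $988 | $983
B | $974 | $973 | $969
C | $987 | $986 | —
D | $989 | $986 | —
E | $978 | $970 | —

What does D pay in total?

D pays $1,975

All unit-bids, highest first — top 10: 990 (A-1), 989 (D-1), 988 (A-2), 987 (C-1), 986 (C-2), 986 (D-2), 983 (A-3), 978 (E-1), 974 (B-1), 973 (B-2)
Next rejected bid: $970 (not a price — pay-as-bid).
D's winning unit-bids: 989 + 986 = $1,975.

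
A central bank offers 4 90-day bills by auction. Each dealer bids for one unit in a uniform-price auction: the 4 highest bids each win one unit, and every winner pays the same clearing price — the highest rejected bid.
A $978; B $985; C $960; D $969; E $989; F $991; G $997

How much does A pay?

A pays $0

Bids ranked high→low: 997 (G), 991 (F), 989 (E), 985 (B), 978 (A), 969 (D), …
The 4 highest are G, F, E, B.
First losing bid is A's $978, which sets the uniform price.
A does not win → pays $0.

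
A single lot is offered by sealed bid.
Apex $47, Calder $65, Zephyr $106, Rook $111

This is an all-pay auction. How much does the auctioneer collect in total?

Bids in order: 111 (Rook) > 106 (Zephyr) > 65 (Calder) > 47 (Apex)
Every bidder forfeits their bid regardless of winning.
Revenue = 47 + 65 + 106 + 111 = $329.

Total revenue: $329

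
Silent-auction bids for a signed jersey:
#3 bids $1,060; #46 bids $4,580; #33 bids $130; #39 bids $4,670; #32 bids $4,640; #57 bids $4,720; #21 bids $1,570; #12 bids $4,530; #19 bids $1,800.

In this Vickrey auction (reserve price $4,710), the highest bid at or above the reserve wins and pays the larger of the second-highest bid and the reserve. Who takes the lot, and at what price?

Sorting bids: 4,720 (#57) > 4,670 (#39) > 4,640 (#32) > 4,580 (#46) > 4,530 (#12) > 1,800 (#19) > …
#57 has the top bid at or above the reserve ($4,720).
max(second-highest $4,670, reserve $4,710) = $4,710.

#57 pays $4,710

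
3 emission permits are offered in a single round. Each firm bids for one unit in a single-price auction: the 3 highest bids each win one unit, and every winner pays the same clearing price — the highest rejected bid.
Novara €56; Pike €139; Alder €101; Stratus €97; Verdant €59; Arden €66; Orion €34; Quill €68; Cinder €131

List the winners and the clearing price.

Pike, Cinder, Alder; each pays €97

Bids ranked high→low: 139 (Pike), 131 (Cinder), 101 (Alder), 97 (Stratus), 68 (Quill), …
The 3 highest are Pike, Cinder, Alder.
First losing bid is Stratus's €97, which sets the uniform price.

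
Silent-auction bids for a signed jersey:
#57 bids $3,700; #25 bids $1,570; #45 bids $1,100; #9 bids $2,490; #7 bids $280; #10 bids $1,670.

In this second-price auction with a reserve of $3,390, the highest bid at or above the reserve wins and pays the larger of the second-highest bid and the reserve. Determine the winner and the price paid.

Sorting bids: 3,700 (#57) > 2,490 (#9) > 1,670 (#10) > 1,570 (#25) > 1,100 (#45) > 280 (#7)
#57 has the top bid at or above the reserve ($3,700).
max(second-highest $2,490, reserve $3,390) = $3,390.

#57 pays $3,390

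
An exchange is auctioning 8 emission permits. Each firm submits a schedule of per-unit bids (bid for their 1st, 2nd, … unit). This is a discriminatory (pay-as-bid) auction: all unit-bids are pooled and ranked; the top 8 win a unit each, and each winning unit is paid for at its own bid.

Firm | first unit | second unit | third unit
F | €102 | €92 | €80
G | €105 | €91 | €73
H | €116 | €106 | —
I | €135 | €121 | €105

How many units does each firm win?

F 2, G 1, H 2, I 3

Pooled unit-bids ranked (top 8): 135 (I-1), 121 (I-2), 116 (H-1), 106 (H-2), 105 (G-1), 105 (I-3), 102 (F-1), 92 (F-2)
Next rejected bid: €91 (not a price — pay-as-bid).
Allocation: F 2, G 1, H 2, I 3.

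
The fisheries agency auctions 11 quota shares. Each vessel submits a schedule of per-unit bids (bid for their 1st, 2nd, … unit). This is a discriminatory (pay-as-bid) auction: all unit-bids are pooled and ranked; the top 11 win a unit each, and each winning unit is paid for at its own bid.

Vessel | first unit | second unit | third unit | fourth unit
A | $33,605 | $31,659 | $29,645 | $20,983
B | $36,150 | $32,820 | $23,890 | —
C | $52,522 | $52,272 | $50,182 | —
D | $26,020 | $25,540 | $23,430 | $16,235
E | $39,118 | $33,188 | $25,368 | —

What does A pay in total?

A pays $94,909

Merging the schedules and taking the best 11: 52,522 (C-1), 52,272 (C-2), 50,182 (C-3), 39,118 (E-1), 36,150 (B-1), 33,605 (A-1), 33,188 (E-2), 32,820 (B-2), 31,659 (A-2), 29,645 (A-3), 26,020 (D-1)
Next rejected bid: $25,540 (not a price — pay-as-bid).
A's winning unit-bids: 33,605 + 31,659 + 29,645 = $94,909.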